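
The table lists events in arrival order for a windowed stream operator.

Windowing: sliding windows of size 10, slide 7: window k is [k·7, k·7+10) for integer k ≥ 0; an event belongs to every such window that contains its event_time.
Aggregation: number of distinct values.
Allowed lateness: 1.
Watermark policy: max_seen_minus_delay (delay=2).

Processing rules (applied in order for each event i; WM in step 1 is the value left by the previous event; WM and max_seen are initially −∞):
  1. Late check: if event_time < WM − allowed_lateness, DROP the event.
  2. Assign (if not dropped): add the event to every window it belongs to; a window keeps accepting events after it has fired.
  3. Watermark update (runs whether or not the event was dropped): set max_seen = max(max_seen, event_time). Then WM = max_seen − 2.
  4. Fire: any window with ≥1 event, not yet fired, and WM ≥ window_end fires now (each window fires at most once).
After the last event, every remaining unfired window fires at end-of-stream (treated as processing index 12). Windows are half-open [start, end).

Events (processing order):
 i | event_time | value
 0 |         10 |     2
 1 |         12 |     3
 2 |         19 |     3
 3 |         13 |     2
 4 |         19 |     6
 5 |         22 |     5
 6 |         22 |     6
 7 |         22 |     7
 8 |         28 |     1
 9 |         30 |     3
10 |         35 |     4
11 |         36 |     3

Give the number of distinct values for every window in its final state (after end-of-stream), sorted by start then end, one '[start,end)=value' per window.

[7,17)=2 [14,24)=4 [21,31)=5 [28,38)=3 [35,45)=2

i=0 t=10 v=2: → [7,17); WM=8
i=1 t=12 v=3: → [7,17); WM=10
i=2 t=19 v=3: → [14,24); WM=17; [7,17) fires=2
i=3 t=13 v=2: DROP (t<17-1); WM=17
i=4 t=19 v=6: → [14,24); WM=17
i=5 t=22 v=5: → [21,31),[14,24); WM=20
i=6 t=22 v=6: → [21,31),[14,24); WM=20
i=7 t=22 v=7: → [21,31),[14,24); WM=20
i=8 t=28 v=1: → [28,38),[21,31); WM=26; [14,24) fires=4
i=9 t=30 v=3: → [28,38),[21,31); WM=28
i=10 t=35 v=4: → [35,45),[28,38); WM=33; [21,31) fires=5
i=11 t=36 v=3: → [35,45),[28,38); WM=34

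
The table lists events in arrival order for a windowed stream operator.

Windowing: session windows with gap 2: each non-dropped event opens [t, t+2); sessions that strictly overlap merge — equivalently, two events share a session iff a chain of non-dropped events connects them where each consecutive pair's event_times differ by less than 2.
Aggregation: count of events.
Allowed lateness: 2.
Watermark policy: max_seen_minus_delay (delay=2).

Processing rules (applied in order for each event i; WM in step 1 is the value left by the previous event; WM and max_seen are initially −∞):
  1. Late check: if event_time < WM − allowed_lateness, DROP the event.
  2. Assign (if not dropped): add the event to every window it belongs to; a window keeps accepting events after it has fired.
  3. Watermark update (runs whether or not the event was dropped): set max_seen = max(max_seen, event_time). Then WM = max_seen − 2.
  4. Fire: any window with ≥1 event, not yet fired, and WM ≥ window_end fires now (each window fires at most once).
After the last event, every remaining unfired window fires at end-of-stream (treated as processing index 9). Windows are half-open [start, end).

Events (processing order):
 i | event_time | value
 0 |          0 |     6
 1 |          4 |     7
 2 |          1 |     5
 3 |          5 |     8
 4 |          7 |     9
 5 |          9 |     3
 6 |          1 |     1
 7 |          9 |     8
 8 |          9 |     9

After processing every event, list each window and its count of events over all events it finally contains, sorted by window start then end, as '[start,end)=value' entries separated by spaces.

i=0 t=0 v=6: → [0,2); WM=-2
i=1 t=4 v=7: → [4,6); WM=2
i=2 t=1 v=5: → [0,3); WM=2
i=3 t=5 v=8: → [4,7); WM=3
i=4 t=7 v=9: → [7,9); WM=5
i=5 t=9 v=3: → [9,11); WM=7
i=6 t=1 v=1: DROP (t<7-2); WM=7
i=7 t=9 v=8: → [9,11); WM=7
i=8 t=9 v=9: → [9,11); WM=7

[0,3)=2 [4,7)=2 [7,9)=1 [9,11)=3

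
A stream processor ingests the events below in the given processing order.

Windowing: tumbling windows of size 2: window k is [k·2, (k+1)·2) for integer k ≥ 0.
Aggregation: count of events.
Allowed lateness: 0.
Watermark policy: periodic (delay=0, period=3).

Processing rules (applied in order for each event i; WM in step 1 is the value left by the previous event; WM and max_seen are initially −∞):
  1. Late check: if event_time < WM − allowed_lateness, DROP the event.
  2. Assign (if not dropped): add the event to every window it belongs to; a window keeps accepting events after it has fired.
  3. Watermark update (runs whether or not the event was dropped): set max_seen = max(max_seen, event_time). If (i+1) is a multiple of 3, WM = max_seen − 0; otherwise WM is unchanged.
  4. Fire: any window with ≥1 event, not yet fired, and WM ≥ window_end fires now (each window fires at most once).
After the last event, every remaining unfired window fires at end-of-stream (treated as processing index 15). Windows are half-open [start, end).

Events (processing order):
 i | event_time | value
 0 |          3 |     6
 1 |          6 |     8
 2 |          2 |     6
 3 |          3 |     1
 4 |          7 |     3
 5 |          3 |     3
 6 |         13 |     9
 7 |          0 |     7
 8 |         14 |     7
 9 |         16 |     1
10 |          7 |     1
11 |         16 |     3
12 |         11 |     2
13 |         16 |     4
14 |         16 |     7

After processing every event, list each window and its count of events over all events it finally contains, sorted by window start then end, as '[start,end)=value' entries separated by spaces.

i=0 t=3 v=6: → [2,4); WM=−∞
i=1 t=6 v=8: → [6,8); WM=−∞
i=2 t=2 v=6: → [2,4); WM=6; [2,4) fires=2
i=3 t=3 v=1: DROP (t<6-0); WM=6
i=4 t=7 v=3: → [6,8); WM=6
i=5 t=3 v=3: DROP (t<6-0); WM=7
i=6 t=13 v=9: → [12,14); WM=7
i=7 t=0 v=7: DROP (t<7-0); WM=7
i=8 t=14 v=7: → [14,16); WM=14; [6,8) fires=2 [12,14) fires=1
i=9 t=16 v=1: → [16,18); WM=14
i=10 t=7 v=1: DROP (t<14-0); WM=14
i=11 t=16 v=3: → [16,18); WM=16; [14,16) fires=1
i=12 t=11 v=2: DROP (t<16-0); WM=16
i=13 t=16 v=4: → [16,18); WM=16
i=14 t=16 v=7: → [16,18); WM=16

[2,4)=2 [6,8)=2 [12,14)=1 [14,16)=1 [16,18)=4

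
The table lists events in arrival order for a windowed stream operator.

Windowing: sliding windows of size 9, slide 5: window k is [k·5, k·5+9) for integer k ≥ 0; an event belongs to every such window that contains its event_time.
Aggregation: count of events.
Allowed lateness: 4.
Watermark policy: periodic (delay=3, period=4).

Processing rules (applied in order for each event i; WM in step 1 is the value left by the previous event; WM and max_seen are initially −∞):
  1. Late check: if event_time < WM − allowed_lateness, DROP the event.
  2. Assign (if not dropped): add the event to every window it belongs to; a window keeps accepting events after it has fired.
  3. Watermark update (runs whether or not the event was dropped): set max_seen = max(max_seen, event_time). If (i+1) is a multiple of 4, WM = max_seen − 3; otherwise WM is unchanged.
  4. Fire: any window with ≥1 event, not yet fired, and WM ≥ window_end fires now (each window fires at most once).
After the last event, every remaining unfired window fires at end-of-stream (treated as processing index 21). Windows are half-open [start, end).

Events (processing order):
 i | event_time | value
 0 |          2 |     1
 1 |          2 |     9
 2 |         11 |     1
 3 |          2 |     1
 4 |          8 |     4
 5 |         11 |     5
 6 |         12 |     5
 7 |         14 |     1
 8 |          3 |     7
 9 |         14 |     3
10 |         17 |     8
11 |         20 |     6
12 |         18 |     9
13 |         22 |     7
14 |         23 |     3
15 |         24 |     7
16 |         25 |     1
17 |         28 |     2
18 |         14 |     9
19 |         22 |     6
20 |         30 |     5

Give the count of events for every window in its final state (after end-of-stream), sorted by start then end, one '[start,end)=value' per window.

i=0 t=2 v=1: → [0,9); WM=−∞
i=1 t=2 v=9: → [0,9); WM=−∞
i=2 t=11 v=1: → [10,19),[5,14); WM=−∞
i=3 t=2 v=1: → [0,9); WM=8
i=4 t=8 v=4: → [5,14),[0,9); WM=8
i=5 t=11 v=5: → [10,19),[5,14); WM=8
i=6 t=12 v=5: → [10,19),[5,14); WM=8
i=7 t=14 v=1: → [10,19); WM=11; [0,9) fires=4
i=8 t=3 v=7: DROP (t<11-4); WM=11
i=9 t=14 v=3: → [10,19); WM=11
i=10 t=17 v=8: → [15,24),[10,19); WM=11
i=11 t=20 v=6: → [20,29),[15,24); WM=17; [5,14) fires=4
i=12 t=18 v=9: → [15,24),[10,19); WM=17
i=13 t=22 v=7: → [20,29),[15,24); WM=17
i=14 t=23 v=3: → [20,29),[15,24); WM=17
i=15 t=24 v=7: → [20,29); WM=21; [10,19) fires=7
i=16 t=25 v=1: → [25,34),[20,29); WM=21
i=17 t=28 v=2: → [25,34),[20,29); WM=21
i=18 t=14 v=9: DROP (t<21-4); WM=21
i=19 t=22 v=6: → [20,29),[15,24); WM=25; [15,24) fires=6
i=20 t=30 v=5: → [30,39),[25,34); WM=25

[0,9)=4 [5,14)=4 [10,19)=7 [15,24)=6 [20,29)=7 [25,34)=3 [30,39)=1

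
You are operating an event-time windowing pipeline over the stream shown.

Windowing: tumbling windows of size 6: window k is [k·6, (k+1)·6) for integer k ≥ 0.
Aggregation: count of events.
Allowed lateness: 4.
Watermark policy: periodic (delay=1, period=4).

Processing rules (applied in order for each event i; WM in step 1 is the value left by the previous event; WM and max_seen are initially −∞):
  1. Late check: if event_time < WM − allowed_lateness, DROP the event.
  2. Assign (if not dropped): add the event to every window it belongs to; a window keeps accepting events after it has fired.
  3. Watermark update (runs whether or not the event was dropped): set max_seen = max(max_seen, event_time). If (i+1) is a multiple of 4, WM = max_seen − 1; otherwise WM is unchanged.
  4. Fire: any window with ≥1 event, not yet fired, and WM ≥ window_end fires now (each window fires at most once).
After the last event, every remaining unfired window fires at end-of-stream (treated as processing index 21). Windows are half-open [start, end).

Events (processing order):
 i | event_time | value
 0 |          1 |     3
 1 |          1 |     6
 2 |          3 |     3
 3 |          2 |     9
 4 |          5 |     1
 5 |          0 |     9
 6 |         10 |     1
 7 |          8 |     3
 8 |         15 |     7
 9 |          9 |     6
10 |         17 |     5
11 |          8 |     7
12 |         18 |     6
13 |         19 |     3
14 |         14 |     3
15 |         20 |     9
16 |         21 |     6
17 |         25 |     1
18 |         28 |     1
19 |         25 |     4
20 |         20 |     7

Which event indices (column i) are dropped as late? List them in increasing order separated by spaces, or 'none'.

20

i=0 t=1 v=3: → [0,6); WM=−∞
i=1 t=1 v=6: → [0,6); WM=−∞
i=2 t=3 v=3: → [0,6); WM=−∞
i=3 t=2 v=9: → [0,6); WM=2
i=4 t=5 v=1: → [0,6); WM=2
i=5 t=0 v=9: → [0,6); WM=2
i=6 t=10 v=1: → [6,12); WM=2
i=7 t=8 v=3: → [6,12); WM=9; [0,6) fires=6
i=8 t=15 v=7: → [12,18); WM=9
i=9 t=9 v=6: → [6,12); WM=9
i=10 t=17 v=5: → [12,18); WM=9
i=11 t=8 v=7: → [6,12); WM=16; [6,12) fires=4
i=12 t=18 v=6: → [18,24); WM=16
i=13 t=19 v=3: → [18,24); WM=16
i=14 t=14 v=3: → [12,18); WM=16
i=15 t=20 v=9: → [18,24); WM=19; [12,18) fires=3
i=16 t=21 v=6: → [18,24); WM=19
i=17 t=25 v=1: → [24,30); WM=19
i=18 t=28 v=1: → [24,30); WM=19
i=19 t=25 v=4: → [24,30); WM=27; [18,24) fires=4
i=20 t=20 v=7: DROP (t<27-4); WM=27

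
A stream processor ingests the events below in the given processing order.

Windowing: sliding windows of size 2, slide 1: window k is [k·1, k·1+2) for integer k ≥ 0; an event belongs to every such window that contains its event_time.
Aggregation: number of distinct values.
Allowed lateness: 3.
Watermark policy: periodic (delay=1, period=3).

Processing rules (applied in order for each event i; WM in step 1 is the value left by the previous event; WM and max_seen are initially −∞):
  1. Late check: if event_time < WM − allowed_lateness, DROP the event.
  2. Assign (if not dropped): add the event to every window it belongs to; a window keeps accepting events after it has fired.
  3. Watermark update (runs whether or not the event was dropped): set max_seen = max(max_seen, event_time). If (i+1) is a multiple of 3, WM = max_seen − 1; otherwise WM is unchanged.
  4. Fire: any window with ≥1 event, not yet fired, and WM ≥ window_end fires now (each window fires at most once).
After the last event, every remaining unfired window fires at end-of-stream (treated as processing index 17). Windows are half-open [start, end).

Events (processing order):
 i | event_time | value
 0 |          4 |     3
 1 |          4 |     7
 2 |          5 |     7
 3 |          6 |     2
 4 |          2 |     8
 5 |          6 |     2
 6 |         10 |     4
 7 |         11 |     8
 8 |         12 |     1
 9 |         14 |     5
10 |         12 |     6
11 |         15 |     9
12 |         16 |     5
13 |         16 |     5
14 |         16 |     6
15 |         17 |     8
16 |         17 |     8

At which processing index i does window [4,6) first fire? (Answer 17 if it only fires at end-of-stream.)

8

i=0 t=4 v=3: → [4,6),[3,5); WM=−∞
i=1 t=4 v=7: → [4,6),[3,5); WM=−∞
i=2 t=5 v=7: → [5,7),[4,6); WM=4
i=3 t=6 v=2: → [6,8),[5,7); WM=4
i=4 t=2 v=8: → [2,4),[1,3); WM=4; [1,3) fires=1 [2,4) fires=1
i=5 t=6 v=2: → [6,8),[5,7); WM=5; [3,5) fires=2
i=6 t=10 v=4: → [10,12),[9,11); WM=5
i=7 t=11 v=8: → [11,13),[10,12); WM=5
i=8 t=12 v=1: → [12,14),[11,13); WM=11; [4,6) fires=2 [5,7) fires=2 [6,8) fires=1 [9,11) fires=1
i=9 t=14 v=5: → [14,16),[13,15); WM=11
i=10 t=12 v=6: → [12,14),[11,13); WM=11
i=11 t=15 v=9: → [15,17),[14,16); WM=14; [10,12) fires=2 [11,13) fires=3 [12,14) fires=2
i=12 t=16 v=5: → [16,18),[15,17); WM=14
i=13 t=16 v=5: → [16,18),[15,17); WM=14
i=14 t=16 v=6: → [16,18),[15,17); WM=15; [13,15) fires=1
i=15 t=17 v=8: → [17,19),[16,18); WM=15
i=16 t=17 v=8: → [17,19),[16,18); WM=15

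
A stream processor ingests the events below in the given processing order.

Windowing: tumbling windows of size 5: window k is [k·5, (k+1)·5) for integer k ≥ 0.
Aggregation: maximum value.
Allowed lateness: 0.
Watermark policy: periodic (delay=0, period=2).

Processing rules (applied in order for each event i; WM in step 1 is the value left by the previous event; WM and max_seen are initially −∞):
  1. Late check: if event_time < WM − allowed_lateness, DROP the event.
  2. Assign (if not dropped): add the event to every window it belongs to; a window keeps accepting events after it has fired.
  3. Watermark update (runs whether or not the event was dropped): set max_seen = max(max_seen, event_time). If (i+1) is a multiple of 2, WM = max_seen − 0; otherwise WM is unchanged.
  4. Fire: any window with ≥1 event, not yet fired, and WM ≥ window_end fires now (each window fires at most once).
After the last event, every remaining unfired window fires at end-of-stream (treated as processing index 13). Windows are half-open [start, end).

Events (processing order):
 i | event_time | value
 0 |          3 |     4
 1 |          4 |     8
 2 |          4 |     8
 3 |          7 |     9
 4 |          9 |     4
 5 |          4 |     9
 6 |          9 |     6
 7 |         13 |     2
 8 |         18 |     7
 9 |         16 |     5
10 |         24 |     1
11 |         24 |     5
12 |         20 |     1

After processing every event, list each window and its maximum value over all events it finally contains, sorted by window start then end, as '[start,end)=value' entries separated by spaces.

[0,5)=8 [5,10)=9 [10,15)=2 [15,20)=7 [20,25)=5

i=0 t=3 v=4: → [0,5); WM=−∞
i=1 t=4 v=8: → [0,5); WM=4
i=2 t=4 v=8: → [0,5); WM=4
i=3 t=7 v=9: → [5,10); WM=7; [0,5) fires=8
i=4 t=9 v=4: → [5,10); WM=7
i=5 t=4 v=9: DROP (t<7-0); WM=9
i=6 t=9 v=6: → [5,10); WM=9
i=7 t=13 v=2: → [10,15); WM=13; [5,10) fires=9
i=8 t=18 v=7: → [15,20); WM=13
i=9 t=16 v=5: → [15,20); WM=18; [10,15) fires=2
i=10 t=24 v=1: → [20,25); WM=18
i=11 t=24 v=5: → [20,25); WM=24; [15,20) fires=7
i=12 t=20 v=1: DROP (t<24-0); WM=24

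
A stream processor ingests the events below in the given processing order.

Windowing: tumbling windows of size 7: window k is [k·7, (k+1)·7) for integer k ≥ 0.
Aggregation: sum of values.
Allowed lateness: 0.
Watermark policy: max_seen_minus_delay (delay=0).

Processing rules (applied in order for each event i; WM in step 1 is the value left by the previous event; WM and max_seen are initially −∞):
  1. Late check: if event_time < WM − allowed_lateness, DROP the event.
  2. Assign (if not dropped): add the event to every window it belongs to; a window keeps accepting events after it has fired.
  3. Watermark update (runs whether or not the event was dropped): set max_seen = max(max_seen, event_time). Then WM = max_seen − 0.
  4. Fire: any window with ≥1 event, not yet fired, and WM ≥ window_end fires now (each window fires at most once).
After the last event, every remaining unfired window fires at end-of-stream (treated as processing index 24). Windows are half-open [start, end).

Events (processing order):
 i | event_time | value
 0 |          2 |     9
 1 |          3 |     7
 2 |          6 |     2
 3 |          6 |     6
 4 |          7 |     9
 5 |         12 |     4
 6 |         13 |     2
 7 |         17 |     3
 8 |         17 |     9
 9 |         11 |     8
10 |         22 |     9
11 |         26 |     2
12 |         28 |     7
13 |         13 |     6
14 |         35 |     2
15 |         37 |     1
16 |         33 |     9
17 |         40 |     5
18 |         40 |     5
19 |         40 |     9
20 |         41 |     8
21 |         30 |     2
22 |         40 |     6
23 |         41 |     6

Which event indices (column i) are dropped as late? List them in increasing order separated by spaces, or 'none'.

i=0 t=2 v=9: → [0,7); WM=2
i=1 t=3 v=7: → [0,7); WM=3
i=2 t=6 v=2: → [0,7); WM=6
i=3 t=6 v=6: → [0,7); WM=6
i=4 t=7 v=9: → [7,14); WM=7; [0,7) fires=24
i=5 t=12 v=4: → [7,14); WM=12
i=6 t=13 v=2: → [7,14); WM=13
i=7 t=17 v=3: → [14,21); WM=17; [7,14) fires=15
i=8 t=17 v=9: → [14,21); WM=17
i=9 t=11 v=8: DROP (t<17-0); WM=17
i=10 t=22 v=9: → [21,28); WM=22; [14,21) fires=12
i=11 t=26 v=2: → [21,28); WM=26
i=12 t=28 v=7: → [28,35); WM=28; [21,28) fires=11
i=13 t=13 v=6: DROP (t<28-0); WM=28
i=14 t=35 v=2: → [35,42); WM=35; [28,35) fires=7
i=15 t=37 v=1: → [35,42); WM=37
i=16 t=33 v=9: DROP (t<37-0); WM=37
i=17 t=40 v=5: → [35,42); WM=40
i=18 t=40 v=5: → [35,42); WM=40
i=19 t=40 v=9: → [35,42); WM=40
i=20 t=41 v=8: → [35,42); WM=41
i=21 t=30 v=2: DROP (t<41-0); WM=41
i=22 t=40 v=6: DROP (t<41-0); WM=41
i=23 t=41 v=6: → [35,42); WM=41

9 13 16 21 22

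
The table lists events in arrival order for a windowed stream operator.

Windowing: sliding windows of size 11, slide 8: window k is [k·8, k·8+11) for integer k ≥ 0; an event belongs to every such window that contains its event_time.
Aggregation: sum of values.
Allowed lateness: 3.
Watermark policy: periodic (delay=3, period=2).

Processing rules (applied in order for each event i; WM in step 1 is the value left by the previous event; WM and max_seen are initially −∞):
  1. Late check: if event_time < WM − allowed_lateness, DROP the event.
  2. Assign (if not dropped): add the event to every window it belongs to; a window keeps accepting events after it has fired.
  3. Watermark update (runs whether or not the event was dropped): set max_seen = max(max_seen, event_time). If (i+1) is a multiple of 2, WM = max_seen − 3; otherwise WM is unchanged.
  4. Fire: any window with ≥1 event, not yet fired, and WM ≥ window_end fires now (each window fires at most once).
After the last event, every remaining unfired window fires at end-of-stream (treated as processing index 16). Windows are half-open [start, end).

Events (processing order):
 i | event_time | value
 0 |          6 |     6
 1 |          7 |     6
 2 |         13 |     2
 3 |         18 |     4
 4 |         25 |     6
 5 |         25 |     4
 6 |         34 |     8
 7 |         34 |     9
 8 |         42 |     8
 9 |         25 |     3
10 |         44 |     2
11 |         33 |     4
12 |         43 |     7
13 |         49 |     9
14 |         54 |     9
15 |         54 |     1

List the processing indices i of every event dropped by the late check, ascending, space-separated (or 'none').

9 11

i=0 t=6 v=6: → [0,11); WM=−∞
i=1 t=7 v=6: → [0,11); WM=4
i=2 t=13 v=2: → [8,19); WM=4
i=3 t=18 v=4: → [16,27),[8,19); WM=15; [0,11) fires=12
i=4 t=25 v=6: → [24,35),[16,27); WM=15
i=5 t=25 v=4: → [24,35),[16,27); WM=22; [8,19) fires=6
i=6 t=34 v=8: → [32,43),[24,35); WM=22
i=7 t=34 v=9: → [32,43),[24,35); WM=31; [16,27) fires=14
i=8 t=42 v=8: → [40,51),[32,43); WM=31
i=9 t=25 v=3: DROP (t<31-3); WM=39; [24,35) fires=27
i=10 t=44 v=2: → [40,51); WM=39
i=11 t=33 v=4: DROP (t<39-3); WM=41
i=12 t=43 v=7: → [40,51); WM=41
i=13 t=49 v=9: → [48,59),[40,51); WM=46; [32,43) fires=25
i=14 t=54 v=9: → [48,59); WM=46
i=15 t=54 v=1: → [48,59); WM=51; [40,51) fires=26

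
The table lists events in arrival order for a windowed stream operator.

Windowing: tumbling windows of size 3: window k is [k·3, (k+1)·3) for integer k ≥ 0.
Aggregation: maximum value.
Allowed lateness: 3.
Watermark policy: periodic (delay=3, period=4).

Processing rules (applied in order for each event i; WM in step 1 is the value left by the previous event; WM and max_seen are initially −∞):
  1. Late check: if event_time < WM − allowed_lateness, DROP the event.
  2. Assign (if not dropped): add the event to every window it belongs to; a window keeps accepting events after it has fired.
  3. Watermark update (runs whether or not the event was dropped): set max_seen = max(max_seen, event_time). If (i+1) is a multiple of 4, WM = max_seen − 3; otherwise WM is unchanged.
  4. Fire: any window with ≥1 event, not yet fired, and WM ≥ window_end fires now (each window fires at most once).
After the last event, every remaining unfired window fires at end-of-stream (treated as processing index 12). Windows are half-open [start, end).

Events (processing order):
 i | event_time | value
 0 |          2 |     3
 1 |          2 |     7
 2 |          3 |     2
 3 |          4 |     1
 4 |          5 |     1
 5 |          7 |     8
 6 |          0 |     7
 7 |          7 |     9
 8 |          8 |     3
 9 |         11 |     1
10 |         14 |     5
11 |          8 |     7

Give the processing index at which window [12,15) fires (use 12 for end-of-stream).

12

i=0 t=2 v=3: → [0,3); WM=−∞
i=1 t=2 v=7: → [0,3); WM=−∞
i=2 t=3 v=2: → [3,6); WM=−∞
i=3 t=4 v=1: → [3,6); WM=1
i=4 t=5 v=1: → [3,6); WM=1
i=5 t=7 v=8: → [6,9); WM=1
i=6 t=0 v=7: → [0,3); WM=1
i=7 t=7 v=9: → [6,9); WM=4; [0,3) fires=7
i=8 t=8 v=3: → [6,9); WM=4
i=9 t=11 v=1: → [9,12); WM=4
i=10 t=14 v=5: → [12,15); WM=4
i=11 t=8 v=7: → [6,9); WM=11; [3,6) fires=2 [6,9) fires=9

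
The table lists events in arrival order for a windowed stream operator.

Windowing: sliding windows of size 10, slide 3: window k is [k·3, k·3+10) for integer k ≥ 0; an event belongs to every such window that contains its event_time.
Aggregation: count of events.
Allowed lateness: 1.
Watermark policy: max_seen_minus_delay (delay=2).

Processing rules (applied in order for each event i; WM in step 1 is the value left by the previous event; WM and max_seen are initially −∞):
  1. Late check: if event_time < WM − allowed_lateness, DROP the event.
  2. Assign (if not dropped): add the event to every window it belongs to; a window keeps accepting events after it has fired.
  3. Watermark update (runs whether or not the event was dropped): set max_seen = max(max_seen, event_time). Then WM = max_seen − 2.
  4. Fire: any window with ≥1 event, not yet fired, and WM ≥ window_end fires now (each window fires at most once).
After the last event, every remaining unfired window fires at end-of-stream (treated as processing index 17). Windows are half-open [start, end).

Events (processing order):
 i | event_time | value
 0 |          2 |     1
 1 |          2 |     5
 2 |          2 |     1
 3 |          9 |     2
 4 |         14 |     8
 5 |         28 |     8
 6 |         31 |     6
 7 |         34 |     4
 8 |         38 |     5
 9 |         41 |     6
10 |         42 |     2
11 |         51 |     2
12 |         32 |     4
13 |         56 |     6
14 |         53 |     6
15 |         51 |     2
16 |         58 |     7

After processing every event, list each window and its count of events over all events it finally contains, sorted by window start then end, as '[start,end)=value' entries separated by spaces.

i=0 t=2 v=1: → [0,10); WM=0
i=1 t=2 v=5: → [0,10); WM=0
i=2 t=2 v=1: → [0,10); WM=0
i=3 t=9 v=2: → [9,19),[6,16),[3,13),[0,10); WM=7
i=4 t=14 v=8: → [12,22),[9,19),[6,16); WM=12; [0,10) fires=4
i=5 t=28 v=8: → [27,37),[24,34),[21,31); WM=26; [3,13) fires=1 [6,16) fires=2 [9,19) fires=2 [12,22) fires=1
i=6 t=31 v=6: → [30,40),[27,37),[24,34); WM=29
i=7 t=34 v=4: → [33,43),[30,40),[27,37); WM=32; [21,31) fires=1
i=8 t=38 v=5: → [36,46),[33,43),[30,40); WM=36; [24,34) fires=2
i=9 t=41 v=6: → [39,49),[36,46),[33,43); WM=39; [27,37) fires=3
i=10 t=42 v=2: → [42,52),[39,49),[36,46),[33,43); WM=40; [30,40) fires=3
i=11 t=51 v=2: → [51,61),[48,58),[45,55),[42,52); WM=49; [33,43) fires=4 [36,46) fires=3 [39,49) fires=2
i=12 t=32 v=4: DROP (t<49-1); WM=49
i=13 t=56 v=6: → [54,64),[51,61),[48,58); WM=54; [42,52) fires=2
i=14 t=53 v=6: → [51,61),[48,58),[45,55); WM=54
i=15 t=51 v=2: DROP (t<54-1); WM=54
i=16 t=58 v=7: → [57,67),[54,64),[51,61); WM=56; [45,55) fires=2

[0,10)=4 [3,13)=1 [6,16)=2 [9,19)=2 [12,22)=1 [21,31)=1 [24,34)=2 [27,37)=3 [30,40)=3 [33,43)=4 [36,46)=3 [39,49)=2 [42,52)=2 [45,55)=2 [48,58)=3 [51,61)=4 [54,64)=2 [57,67)=1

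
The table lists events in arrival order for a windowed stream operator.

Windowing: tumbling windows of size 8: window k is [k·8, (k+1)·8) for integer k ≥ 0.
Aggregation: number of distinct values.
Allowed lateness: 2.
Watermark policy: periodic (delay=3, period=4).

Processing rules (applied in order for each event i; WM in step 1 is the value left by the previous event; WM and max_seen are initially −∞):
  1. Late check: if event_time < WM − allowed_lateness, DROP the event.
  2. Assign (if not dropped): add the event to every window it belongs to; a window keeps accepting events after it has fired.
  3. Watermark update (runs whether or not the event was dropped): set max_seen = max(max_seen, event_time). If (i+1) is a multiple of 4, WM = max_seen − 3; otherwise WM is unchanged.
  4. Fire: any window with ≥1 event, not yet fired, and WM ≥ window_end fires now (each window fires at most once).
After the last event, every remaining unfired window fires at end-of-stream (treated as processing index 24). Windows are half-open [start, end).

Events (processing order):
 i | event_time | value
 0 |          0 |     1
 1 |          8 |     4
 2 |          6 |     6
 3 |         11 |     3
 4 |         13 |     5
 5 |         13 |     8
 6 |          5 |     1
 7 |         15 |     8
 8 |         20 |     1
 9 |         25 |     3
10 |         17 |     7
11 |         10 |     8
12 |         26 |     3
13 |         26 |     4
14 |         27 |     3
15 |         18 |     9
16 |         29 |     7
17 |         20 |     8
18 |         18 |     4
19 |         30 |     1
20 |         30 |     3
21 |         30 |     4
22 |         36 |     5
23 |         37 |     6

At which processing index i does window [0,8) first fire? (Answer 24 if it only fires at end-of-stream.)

i=0 t=0 v=1: → [0,8); WM=−∞
i=1 t=8 v=4: → [8,16); WM=−∞
i=2 t=6 v=6: → [0,8); WM=−∞
i=3 t=11 v=3: → [8,16); WM=8; [0,8) fires=2
i=4 t=13 v=5: → [8,16); WM=8
i=5 t=13 v=8: → [8,16); WM=8
i=6 t=5 v=1: DROP (t<8-2); WM=8
i=7 t=15 v=8: → [8,16); WM=12
i=8 t=20 v=1: → [16,24); WM=12
i=9 t=25 v=3: → [24,32); WM=12
i=10 t=17 v=7: → [16,24); WM=12
i=11 t=10 v=8: → [8,16); WM=22; [8,16) fires=4
i=12 t=26 v=3: → [24,32); WM=22
i=13 t=26 v=4: → [24,32); WM=22
i=14 t=27 v=3: → [24,32); WM=22
i=15 t=18 v=9: DROP (t<22-2); WM=24; [16,24) fires=2
i=16 t=29 v=7: → [24,32); WM=24
i=17 t=20 v=8: DROP (t<24-2); WM=24
i=18 t=18 v=4: DROP (t<24-2); WM=24
i=19 t=30 v=1: → [24,32); WM=27
i=20 t=30 v=3: → [24,32); WM=27
i=21 t=30 v=4: → [24,32); WM=27
i=22 t=36 v=5: → [32,40); WM=27
i=23 t=37 v=6: → [32,40); WM=34; [24,32) fires=4

3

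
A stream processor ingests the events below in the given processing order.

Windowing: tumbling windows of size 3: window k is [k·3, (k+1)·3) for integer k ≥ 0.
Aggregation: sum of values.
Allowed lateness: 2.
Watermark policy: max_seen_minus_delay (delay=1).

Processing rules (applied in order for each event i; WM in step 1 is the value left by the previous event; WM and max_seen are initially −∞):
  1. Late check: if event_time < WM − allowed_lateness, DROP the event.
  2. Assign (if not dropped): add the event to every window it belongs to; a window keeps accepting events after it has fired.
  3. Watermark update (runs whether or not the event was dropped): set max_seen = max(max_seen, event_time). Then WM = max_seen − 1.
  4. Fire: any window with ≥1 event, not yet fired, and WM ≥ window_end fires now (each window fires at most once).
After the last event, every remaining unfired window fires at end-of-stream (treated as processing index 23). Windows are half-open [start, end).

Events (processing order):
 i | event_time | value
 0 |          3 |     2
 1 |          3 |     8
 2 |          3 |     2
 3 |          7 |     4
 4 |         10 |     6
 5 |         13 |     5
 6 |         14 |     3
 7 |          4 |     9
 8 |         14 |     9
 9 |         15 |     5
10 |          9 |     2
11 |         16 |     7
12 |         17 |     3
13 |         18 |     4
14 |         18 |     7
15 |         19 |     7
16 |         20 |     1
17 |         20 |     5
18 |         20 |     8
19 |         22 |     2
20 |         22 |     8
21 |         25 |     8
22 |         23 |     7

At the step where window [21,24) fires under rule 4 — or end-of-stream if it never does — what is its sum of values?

10

i=0 t=3 v=2: → [3,6); WM=2
i=1 t=3 v=8: → [3,6); WM=2
i=2 t=3 v=2: → [3,6); WM=2
i=3 t=7 v=4: → [6,9); WM=6; [3,6) fires=12
i=4 t=10 v=6: → [9,12); WM=9; [6,9) fires=4
i=5 t=13 v=5: → [12,15); WM=12; [9,12) fires=6
i=6 t=14 v=3: → [12,15); WM=13
i=7 t=4 v=9: DROP (t<13-2); WM=13
i=8 t=14 v=9: → [12,15); WM=13
i=9 t=15 v=5: → [15,18); WM=14
i=10 t=9 v=2: DROP (t<14-2); WM=14
i=11 t=16 v=7: → [15,18); WM=15; [12,15) fires=17
i=12 t=17 v=3: → [15,18); WM=16
i=13 t=18 v=4: → [18,21); WM=17
i=14 t=18 v=7: → [18,21); WM=17
i=15 t=19 v=7: → [18,21); WM=18; [15,18) fires=15
i=16 t=20 v=1: → [18,21); WM=19
i=17 t=20 v=5: → [18,21); WM=19
i=18 t=20 v=8: → [18,21); WM=19
i=19 t=22 v=2: → [21,24); WM=21; [18,21) fires=32
i=20 t=22 v=8: → [21,24); WM=21
i=21 t=25 v=8: → [24,27); WM=24; [21,24) fires=10
i=22 t=23 v=7: → [21,24); WM=24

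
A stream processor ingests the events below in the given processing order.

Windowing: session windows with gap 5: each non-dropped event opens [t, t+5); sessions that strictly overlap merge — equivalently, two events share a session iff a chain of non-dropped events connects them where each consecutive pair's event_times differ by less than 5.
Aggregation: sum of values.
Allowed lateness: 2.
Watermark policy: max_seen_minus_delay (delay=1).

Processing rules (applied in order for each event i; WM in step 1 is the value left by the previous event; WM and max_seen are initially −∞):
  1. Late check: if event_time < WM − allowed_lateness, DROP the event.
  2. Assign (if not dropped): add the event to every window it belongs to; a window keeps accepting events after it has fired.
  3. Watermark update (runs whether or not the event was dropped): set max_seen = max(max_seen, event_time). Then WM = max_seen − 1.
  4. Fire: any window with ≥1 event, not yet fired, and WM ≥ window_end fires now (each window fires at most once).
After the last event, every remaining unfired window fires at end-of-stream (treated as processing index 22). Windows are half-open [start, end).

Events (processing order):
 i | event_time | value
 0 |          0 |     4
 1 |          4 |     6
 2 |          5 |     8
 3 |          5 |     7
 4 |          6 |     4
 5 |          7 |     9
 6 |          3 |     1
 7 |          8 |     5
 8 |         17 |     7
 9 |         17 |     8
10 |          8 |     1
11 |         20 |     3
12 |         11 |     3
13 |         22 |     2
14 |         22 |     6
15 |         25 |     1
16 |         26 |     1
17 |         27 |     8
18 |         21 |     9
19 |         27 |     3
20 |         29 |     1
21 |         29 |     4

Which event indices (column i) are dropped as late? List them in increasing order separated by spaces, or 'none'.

6 10 12 18

i=0 t=0 v=4: → [0,5); WM=-1
i=1 t=4 v=6: → [0,9); WM=3
i=2 t=5 v=8: → [0,10); WM=4
i=3 t=5 v=7: → [0,10); WM=4
i=4 t=6 v=4: → [0,11); WM=5
i=5 t=7 v=9: → [0,12); WM=6
i=6 t=3 v=1: DROP (t<6-2); WM=6
i=7 t=8 v=5: → [0,13); WM=7
i=8 t=17 v=7: → [17,22); WM=16
i=9 t=17 v=8: → [17,22); WM=16
i=10 t=8 v=1: DROP (t<16-2); WM=16
i=11 t=20 v=3: → [17,25); WM=19
i=12 t=11 v=3: DROP (t<19-2); WM=19
i=13 t=22 v=2: → [17,27); WM=21
i=14 t=22 v=6: → [17,27); WM=21
i=15 t=25 v=1: → [17,30); WM=24
i=16 t=26 v=1: → [17,31); WM=25
i=17 t=27 v=8: → [17,32); WM=26
i=18 t=21 v=9: DROP (t<26-2); WM=26
i=19 t=27 v=3: → [17,32); WM=26
i=20 t=29 v=1: → [17,34); WM=28
i=21 t=29 v=4: → [17,34); WM=28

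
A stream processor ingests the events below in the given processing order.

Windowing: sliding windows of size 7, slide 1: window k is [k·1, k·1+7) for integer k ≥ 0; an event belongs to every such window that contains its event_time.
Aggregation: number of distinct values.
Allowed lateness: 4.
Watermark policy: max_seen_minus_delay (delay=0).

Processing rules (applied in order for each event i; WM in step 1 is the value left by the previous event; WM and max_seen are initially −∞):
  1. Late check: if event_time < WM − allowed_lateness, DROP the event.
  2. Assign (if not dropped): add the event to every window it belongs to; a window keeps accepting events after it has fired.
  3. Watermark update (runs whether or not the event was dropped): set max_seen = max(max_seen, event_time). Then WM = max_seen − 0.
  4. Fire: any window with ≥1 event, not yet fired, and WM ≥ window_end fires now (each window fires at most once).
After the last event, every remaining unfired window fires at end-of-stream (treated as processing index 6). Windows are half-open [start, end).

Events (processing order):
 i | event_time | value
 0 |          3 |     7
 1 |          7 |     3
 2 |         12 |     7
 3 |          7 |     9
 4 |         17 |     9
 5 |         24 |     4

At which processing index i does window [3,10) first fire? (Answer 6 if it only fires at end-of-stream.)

i=0 t=3 v=7: → [3,10),[2,9),[1,8),[0,7); WM=3
i=1 t=7 v=3: → [7,14),[6,13),[5,12),[4,11),[3,10),[2,9),[1,8); WM=7; [0,7) fires=1
i=2 t=12 v=7: → [12,19),[11,18),[10,17),[9,16),[8,15),[7,14),[6,13); WM=12; [1,8) fires=2 [2,9) fires=2 [3,10) fires=2 [4,11) fires=1 [5,12) fires=1
i=3 t=7 v=9: DROP (t<12-4); WM=12
i=4 t=17 v=9: → [17,24),[16,23),[15,22),[14,21),[13,20),[12,19),[11,18); WM=17; [6,13) fires=2 [7,14) fires=2 [8,15) fires=1 [9,16) fires=1 [10,17) fires=1
i=5 t=24 v=4: → [24,31),[23,30),[22,29),[21,28),[20,27),[19,26),[18,25); WM=24; [11,18) fires=2 [12,19) fires=2 [13,20) fires=1 [14,21) fires=1 [15,22) fires=1 [16,23) fires=1 [17,24) fires=1

2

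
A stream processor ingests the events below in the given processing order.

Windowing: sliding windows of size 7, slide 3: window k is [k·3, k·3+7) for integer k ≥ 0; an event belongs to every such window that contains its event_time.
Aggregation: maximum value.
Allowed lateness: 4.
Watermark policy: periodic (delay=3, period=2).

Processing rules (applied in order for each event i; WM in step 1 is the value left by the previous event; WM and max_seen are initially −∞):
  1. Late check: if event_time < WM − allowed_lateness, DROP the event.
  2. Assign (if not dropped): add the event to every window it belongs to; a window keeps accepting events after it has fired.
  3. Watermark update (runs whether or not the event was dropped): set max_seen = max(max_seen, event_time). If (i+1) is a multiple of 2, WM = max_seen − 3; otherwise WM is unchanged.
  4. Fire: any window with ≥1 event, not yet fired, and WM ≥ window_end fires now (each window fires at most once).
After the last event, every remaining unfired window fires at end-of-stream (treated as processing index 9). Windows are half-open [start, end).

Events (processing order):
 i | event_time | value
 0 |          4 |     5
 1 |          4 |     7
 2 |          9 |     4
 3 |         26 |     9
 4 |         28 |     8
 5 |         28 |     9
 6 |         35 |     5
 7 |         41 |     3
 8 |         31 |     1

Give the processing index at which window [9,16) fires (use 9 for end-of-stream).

i=0 t=4 v=5: → [3,10),[0,7); WM=−∞
i=1 t=4 v=7: → [3,10),[0,7); WM=1
i=2 t=9 v=4: → [9,16),[6,13),[3,10); WM=1
i=3 t=26 v=9: → [24,31),[21,28); WM=23; [0,7) fires=7 [3,10) fires=7 [6,13) fires=4 [9,16) fires=4
i=4 t=28 v=8: → [27,34),[24,31); WM=23
i=5 t=28 v=9: → [27,34),[24,31); WM=25
i=6 t=35 v=5: → [33,40),[30,37); WM=25
i=7 t=41 v=3: → [39,46),[36,43); WM=38; [21,28) fires=9 [24,31) fires=9 [27,34) fires=9 [30,37) fires=5
i=8 t=31 v=1: DROP (t<38-4); WM=38

3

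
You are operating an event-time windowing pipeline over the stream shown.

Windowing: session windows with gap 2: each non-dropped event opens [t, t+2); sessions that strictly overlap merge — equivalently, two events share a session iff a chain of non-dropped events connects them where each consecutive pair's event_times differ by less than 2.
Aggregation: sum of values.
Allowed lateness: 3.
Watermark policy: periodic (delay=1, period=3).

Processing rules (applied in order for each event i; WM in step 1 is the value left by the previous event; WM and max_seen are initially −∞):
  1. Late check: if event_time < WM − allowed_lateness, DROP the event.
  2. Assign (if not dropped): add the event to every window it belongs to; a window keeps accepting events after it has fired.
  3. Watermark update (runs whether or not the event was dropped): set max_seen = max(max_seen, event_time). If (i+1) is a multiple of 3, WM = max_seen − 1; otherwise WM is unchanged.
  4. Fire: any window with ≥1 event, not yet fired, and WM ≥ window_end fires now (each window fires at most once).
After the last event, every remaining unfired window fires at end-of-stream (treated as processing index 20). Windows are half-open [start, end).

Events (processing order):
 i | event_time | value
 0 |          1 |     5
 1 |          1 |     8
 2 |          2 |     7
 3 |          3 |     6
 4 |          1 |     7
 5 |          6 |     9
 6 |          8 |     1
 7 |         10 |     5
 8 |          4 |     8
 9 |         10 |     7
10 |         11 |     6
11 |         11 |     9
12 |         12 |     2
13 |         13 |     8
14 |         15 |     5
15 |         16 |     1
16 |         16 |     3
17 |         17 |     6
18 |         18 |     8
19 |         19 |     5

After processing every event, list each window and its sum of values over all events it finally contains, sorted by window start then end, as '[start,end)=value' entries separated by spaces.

i=0 t=1 v=5: → [1,3); WM=−∞
i=1 t=1 v=8: → [1,3); WM=−∞
i=2 t=2 v=7: → [1,4); WM=1
i=3 t=3 v=6: → [1,5); WM=1
i=4 t=1 v=7: → [1,5); WM=1
i=5 t=6 v=9: → [6,8); WM=5
i=6 t=8 v=1: → [8,10); WM=5
i=7 t=10 v=5: → [10,12); WM=5
i=8 t=4 v=8: → [1,6); WM=9
i=9 t=10 v=7: → [10,12); WM=9
i=10 t=11 v=6: → [10,13); WM=9
i=11 t=11 v=9: → [10,13); WM=10
i=12 t=12 v=2: → [10,14); WM=10
i=13 t=13 v=8: → [10,15); WM=10
i=14 t=15 v=5: → [15,17); WM=14
i=15 t=16 v=1: → [15,18); WM=14
i=16 t=16 v=3: → [15,18); WM=14
i=17 t=17 v=6: → [15,19); WM=16
i=18 t=18 v=8: → [15,20); WM=16
i=19 t=19 v=5: → [15,21); WM=16

[1,6)=41 [6,8)=9 [8,10)=1 [10,15)=37 [15,21)=28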